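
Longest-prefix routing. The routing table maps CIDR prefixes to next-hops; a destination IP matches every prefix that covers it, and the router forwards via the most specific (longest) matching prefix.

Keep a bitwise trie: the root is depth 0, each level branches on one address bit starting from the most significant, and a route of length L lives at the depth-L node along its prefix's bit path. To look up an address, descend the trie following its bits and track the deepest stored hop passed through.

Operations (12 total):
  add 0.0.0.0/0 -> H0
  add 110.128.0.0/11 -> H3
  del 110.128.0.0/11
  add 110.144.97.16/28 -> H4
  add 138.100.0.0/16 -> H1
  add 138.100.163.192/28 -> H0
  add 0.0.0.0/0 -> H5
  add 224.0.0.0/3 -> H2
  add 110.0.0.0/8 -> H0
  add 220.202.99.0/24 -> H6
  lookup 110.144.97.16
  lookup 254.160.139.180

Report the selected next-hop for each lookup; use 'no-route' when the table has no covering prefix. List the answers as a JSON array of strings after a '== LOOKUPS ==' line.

Apply in order:
  + 0.0.0.0/0 (H0) depth=0
  + 110.128.0.0/11 (H3) depth=11
  - 110.128.0.0/11 clear@11
  + 110.144.97.16/28 (H4) depth=28
  + 138.100.0.0/16 (H1) depth=16
  + 138.100.163.192/28 (H0) depth=28
  + 0.0.0.0/0 (H5) depth=0
  + 224.0.0.0/3 (H2) depth=3
  + 110.0.0.0/8 (H0) depth=8
  + 220.202.99.0/24 (H6) depth=24
  ? 110.144.97.16  path d0:H5→d1:-→d2:-→d3:-→d4:-→d5:-→d6:-→d7:-→d8:H0→d9:-→d10:-→d11:-→d12:-→d13:-→d14:-→d15:-→d16:-→d17:-→d18:-→d19:-→d20:-→d21:-→d22:-→d23:-→d24:-→d25:-→d26:-→d27:-→d28:H4  best=H4
  ? 254.160.139.180  path d0:H5→d1:-→d2:-→d3:H2  best=H2

== LOOKUPS ==
["H4","H2"]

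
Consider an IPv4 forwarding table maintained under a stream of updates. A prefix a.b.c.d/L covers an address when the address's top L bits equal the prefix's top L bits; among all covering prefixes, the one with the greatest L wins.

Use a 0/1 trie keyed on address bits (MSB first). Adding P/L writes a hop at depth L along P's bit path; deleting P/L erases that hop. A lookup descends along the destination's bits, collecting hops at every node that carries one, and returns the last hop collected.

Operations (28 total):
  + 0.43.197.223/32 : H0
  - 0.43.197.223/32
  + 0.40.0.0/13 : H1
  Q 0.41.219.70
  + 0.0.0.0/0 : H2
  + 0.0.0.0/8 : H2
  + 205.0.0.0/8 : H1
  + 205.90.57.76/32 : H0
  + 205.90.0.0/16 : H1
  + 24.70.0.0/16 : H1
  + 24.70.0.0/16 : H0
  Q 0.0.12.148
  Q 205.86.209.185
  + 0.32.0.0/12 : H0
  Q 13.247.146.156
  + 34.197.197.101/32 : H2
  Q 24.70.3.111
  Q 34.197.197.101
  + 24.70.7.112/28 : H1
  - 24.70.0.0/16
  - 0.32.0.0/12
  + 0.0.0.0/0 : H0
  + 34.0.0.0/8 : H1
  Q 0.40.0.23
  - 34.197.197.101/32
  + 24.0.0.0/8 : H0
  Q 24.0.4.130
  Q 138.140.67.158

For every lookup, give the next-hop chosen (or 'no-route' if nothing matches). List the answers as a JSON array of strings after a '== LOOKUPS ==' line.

Trace:
  + 0.43.197.223/32 (H0) depth=32
  del 0.43.197.223/32 (clear depth 32)
  + 0.40.0.0/13 (H1) depth=13
  lookup 0.41.219.70: bits 00000000001010 walk d0:-→d1:-→d2:-→d3:-→d4:-→d5:-→d6:-→d7:-→d8:-→d9:-→d10:-→d11:-→d12:-→d13:H1→d14:- -> H1
  + 0.0.0.0/0 (H2) depth=0
  + 0.0.0.0/8 (H2) depth=8
  + 205.0.0.0/8 (H1) depth=8
  + 205.90.57.76/32 (H0) depth=32
  + 205.90.0.0/16 (H1) depth=16
  + 24.70.0.0/16 (H1) depth=16
  + 24.70.0.0/16 (H0) depth=16
  lookup 0.0.12.148: bits 0000000000 walk d0:H2→d1:-→d2:-→d3:-→d4:-→d5:-→d6:-→d7:-→d8:H2→d9:-→d10:- -> H2
  lookup 205.86.209.185: bits 110011010101 walk d0:H2→d1:-→d2:-→d3:-→d4:-→d5:-→d6:-→d7:-→d8:H1→d9:-→d10:-→d11:-→d12:- -> H1
  + 0.32.0.0/12 (H0) depth=12
  lookup 13.247.146.156: bits 0000 walk d0:H2→d1:-→d2:-→d3:-→d4:- -> H2
  + 34.197.197.101/32 (H2) depth=32
  lookup 24.70.3.111: bits 0001100001000110 walk d0:H2→d1:-→d2:-→d3:-→d4:-→d5:-→d6:-→d7:-→d8:-→d9:-→d10:-→d11:-→d12:-→d13:-→d14:-→d15:-→d16:H0 -> H0
  lookup 34.197.197.101: bits 00100010110001011100010101100101 walk d0:H2→d1:-→d2:-→d3:-→d4:-→d5:-→d6:-→d7:-→d8:-→d9:-→d10:-→d11:-→d12:-→d13:-→d14:-→d15:-→d16:-→d17:-→d18:-→d19:-→d20:-→d21:-→d22:-→d23:-→d24:-→d25:-→d26:-→d27:-→d28:-→d29:-→d30:-→d31:-→d32:H2 -> H2
  + 24.70.7.112/28 (H1) depth=28
  del 24.70.0.0/16 (clear depth 16)
  del 0.32.0.0/12 (clear depth 12)
  + 0.0.0.0/0 (H0) depth=0
  + 34.0.0.0/8 (H1) depth=8
  lookup 0.40.0.23: bits 00000000001010 walk d0:H0→d1:-→d2:-→d3:-→d4:-→d5:-→d6:-→d7:-→d8:H2→d9:-→d10:-→d11:-→d12:-→d13:H1→d14:- -> H1
  del 34.197.197.101/32 (clear depth 32)
  + 24.0.0.0/8 (H0) depth=8
  lookup 24.0.4.130: bits 000110000 walk d0:H0→d1:-→d2:-→d3:-→d4:-→d5:-→d6:-→d7:-→d8:H0→d9:- -> H0
  lookup 138.140.67.158: bits 1 walk d0:H0→d1:- -> H0

== LOOKUPS ==
["H1","H2","H1","H2","H0","H2","H1","H0","H0"]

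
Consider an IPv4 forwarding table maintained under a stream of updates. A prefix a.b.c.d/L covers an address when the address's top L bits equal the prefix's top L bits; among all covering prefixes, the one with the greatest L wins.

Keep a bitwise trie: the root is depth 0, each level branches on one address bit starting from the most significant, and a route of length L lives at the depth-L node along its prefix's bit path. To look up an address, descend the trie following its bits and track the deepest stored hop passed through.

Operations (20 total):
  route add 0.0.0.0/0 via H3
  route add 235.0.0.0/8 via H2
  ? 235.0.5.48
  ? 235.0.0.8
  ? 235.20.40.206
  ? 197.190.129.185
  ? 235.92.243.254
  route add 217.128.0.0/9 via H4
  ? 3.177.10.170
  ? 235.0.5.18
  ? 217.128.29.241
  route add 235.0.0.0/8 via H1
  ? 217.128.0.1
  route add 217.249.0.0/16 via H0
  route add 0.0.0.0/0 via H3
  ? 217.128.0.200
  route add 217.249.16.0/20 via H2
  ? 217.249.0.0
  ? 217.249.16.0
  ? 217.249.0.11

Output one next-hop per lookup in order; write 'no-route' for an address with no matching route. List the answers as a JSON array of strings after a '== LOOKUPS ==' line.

Apply in order:
  + 0.0.0.0/0 (H3) depth=0
  + 235.0.0.0/8 (H2) depth=8
  Q 235.0.5.48: descend 11101011 ; hops seen [H3,H2] ; pick H2
  Q 235.0.0.8: descend 11101011 ; hops seen [H3,H2] ; pick H2
  Q 235.20.40.206: descend 11101011 ; hops seen [H3,H2] ; pick H2
  Q 197.190.129.185: descend 11 ; hops seen [H3] ; pick H3
  Q 235.92.243.254: descend 11101011 ; hops seen [H3,H2] ; pick H2
  + 217.128.0.0/9 (H4) depth=9
  Q 3.177.10.170: descend ε ; hops seen [H3] ; pick H3
  Q 235.0.5.18: descend 11101011 ; hops seen [H3,H2] ; pick H2
  Q 217.128.29.241: descend 110110011 ; hops seen [H3,H4] ; pick H4
  + 235.0.0.0/8 (H1) depth=8
  Q 217.128.0.1: descend 110110011 ; hops seen [H3,H4] ; pick H4
  + 217.249.0.0/16 (H0) depth=16
  + 0.0.0.0/0 (H3) depth=0
  Q 217.128.0.200: descend 110110011 ; hops seen [H3,H4] ; pick H4
  + 217.249.16.0/20 (H2) depth=20
  Q 217.249.0.0: descend 1101100111111001000 ; hops seen [H3,H4,H0] ; pick H0
  Q 217.249.16.0: descend 11011001111110010001 ; hops seen [H3,H4,H0,H2] ; pick H2
  Q 217.249.0.11: descend 1101100111111001000 ; hops seen [H3,H4,H0] ; pick H0

== LOOKUPS ==
["H2","H2","H2","H3","H2","H3","H2","H4","H4","H4","H0","H2","H0"]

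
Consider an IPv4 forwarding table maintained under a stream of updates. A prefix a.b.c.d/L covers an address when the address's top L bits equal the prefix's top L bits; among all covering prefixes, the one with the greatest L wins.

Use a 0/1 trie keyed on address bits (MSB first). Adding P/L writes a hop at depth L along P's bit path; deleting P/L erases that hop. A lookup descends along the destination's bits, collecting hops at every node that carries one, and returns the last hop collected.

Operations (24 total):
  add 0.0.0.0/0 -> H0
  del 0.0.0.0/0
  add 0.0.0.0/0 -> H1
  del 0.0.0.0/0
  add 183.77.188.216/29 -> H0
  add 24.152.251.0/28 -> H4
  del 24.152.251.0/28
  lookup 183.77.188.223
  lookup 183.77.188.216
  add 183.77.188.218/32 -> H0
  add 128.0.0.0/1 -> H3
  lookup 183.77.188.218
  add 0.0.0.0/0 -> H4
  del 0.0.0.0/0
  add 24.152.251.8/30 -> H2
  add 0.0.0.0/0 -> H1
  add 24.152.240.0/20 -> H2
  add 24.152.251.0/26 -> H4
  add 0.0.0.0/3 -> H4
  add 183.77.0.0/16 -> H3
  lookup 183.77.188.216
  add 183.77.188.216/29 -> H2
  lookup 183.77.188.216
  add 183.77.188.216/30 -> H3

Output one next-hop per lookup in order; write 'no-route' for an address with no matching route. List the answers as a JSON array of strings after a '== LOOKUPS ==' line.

Trace:
  add 0.0.0.0/0 -> H0 at depth 0
  - 0.0.0.0/0 clear@0
  add 0.0.0.0/0 -> H1 at depth 0
  - 0.0.0.0/0 clear@0
  add 183.77.188.216/29 -> H0 at depth 29
  add 24.152.251.0/28 -> H4 at depth 28
  - 24.152.251.0/28 clear@28
  ? 183.77.188.223  path d0:-→d1:-→d2:-→d3:-→d4:-→d5:-→d6:-→d7:-→d8:-→d9:-→d10:-→d11:-→d12:-→d13:-→d14:-→d15:-→d16:-→d17:-→d18:-→d19:-→d20:-→d21:-→d22:-→d23:-→d24:-→d25:-→d26:-→d27:-→d28:-→d29:H0  best=H0
  ? 183.77.188.216  path d0:-→d1:-→d2:-→d3:-→d4:-→d5:-→d6:-→d7:-→d8:-→d9:-→d10:-→d11:-→d12:-→d13:-→d14:-→d15:-→d16:-→d17:-→d18:-→d19:-→d20:-→d21:-→d22:-→d23:-→d24:-→d25:-→d26:-→d27:-→d28:-→d29:H0  best=H0
  add 183.77.188.218/32 -> H0 at depth 32
  add 128.0.0.0/1 -> H3 at depth 1
  ? 183.77.188.218  path d0:-→d1:H3→d2:-→d3:-→d4:-→d5:-→d6:-→d7:-→d8:-→d9:-→d10:-→d11:-→d12:-→d13:-→d14:-→d15:-→d16:-→d17:-→d18:-→d19:-→d20:-→d21:-→d22:-→d23:-→d24:-→d25:-→d26:-→d27:-→d28:-→d29:H0→d30:-→d31:-→d32:H0  best=H0
  add 0.0.0.0/0 -> H4 at depth 0
  - 0.0.0.0/0 clear@0
  add 24.152.251.8/30 -> H2 at depth 30
  add 0.0.0.0/0 -> H1 at depth 0
  add 24.152.240.0/20 -> H2 at depth 20
  add 24.152.251.0/26 -> H4 at depth 26
  add 0.0.0.0/3 -> H4 at depth 3
  add 183.77.0.0/16 -> H3 at depth 16
  ? 183.77.188.216  path d0:H1→d1:H3→d2:-→d3:-→d4:-→d5:-→d6:-→d7:-→d8:-→d9:-→d10:-→d11:-→d12:-→d13:-→d14:-→d15:-→d16:H3→d17:-→d18:-→d19:-→d20:-→d21:-→d22:-→d23:-→d24:-→d25:-→d26:-→d27:-→d28:-→d29:H0→d30:-  best=H0
  add 183.77.188.216/29 -> H2 at depth 29
  ? 183.77.188.216  path d0:H1→d1:H3→d2:-→d3:-→d4:-→d5:-→d6:-→d7:-→d8:-→d9:-→d10:-→d11:-→d12:-→d13:-→d14:-→d15:-→d16:H3→d17:-→d18:-→d19:-→d20:-→d21:-→d22:-→d23:-→d24:-→d25:-→d26:-→d27:-→d28:-→d29:H2→d30:-  best=H2
  add 183.77.188.216/30 -> H3 at depth 30

== LOOKUPS ==
["H0","H0","H0","H0","H2"]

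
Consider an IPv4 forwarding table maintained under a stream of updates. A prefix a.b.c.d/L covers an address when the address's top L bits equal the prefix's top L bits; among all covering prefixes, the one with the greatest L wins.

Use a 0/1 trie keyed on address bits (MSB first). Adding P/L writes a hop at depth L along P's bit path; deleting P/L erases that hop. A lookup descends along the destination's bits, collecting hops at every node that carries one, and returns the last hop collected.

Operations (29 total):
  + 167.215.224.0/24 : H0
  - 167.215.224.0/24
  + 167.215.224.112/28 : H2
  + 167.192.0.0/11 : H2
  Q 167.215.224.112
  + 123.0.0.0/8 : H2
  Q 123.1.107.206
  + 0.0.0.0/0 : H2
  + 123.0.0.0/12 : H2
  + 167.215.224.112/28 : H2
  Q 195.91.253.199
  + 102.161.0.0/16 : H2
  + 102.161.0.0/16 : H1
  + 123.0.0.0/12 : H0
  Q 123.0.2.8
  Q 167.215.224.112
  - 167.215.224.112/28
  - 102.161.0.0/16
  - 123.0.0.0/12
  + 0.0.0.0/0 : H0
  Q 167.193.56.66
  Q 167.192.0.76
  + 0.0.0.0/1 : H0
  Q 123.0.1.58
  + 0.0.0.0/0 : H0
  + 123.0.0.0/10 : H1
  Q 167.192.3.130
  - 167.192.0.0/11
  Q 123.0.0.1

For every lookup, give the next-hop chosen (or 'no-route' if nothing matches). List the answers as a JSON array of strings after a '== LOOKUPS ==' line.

Process each operation:
  add 167.215.224.0/24 -> H0 at depth 24
  - 167.215.224.0/24 clear@24
  add 167.215.224.112/28 -> H2 at depth 28
  add 167.192.0.0/11 -> H2 at depth 11
  lookup 167.215.224.112: bits 1010011111010111111000000111 walk d0:-→d1:-→d2:-→d3:-→d4:-→d5:-→d6:-→d7:-→d8:-→d9:-→d10:-→d11:H2→d12:-→d13:-→d14:-→d15:-→d16:-→d17:-→d18:-→d19:-→d20:-→d21:-→d22:-→d23:-→d24:-→d25:-→d26:-→d27:-→d28:H2 -> H2
  add 123.0.0.0/8 -> H2 at depth 8
  lookup 123.1.107.206: bits 01111011 walk d0:-→d1:-→d2:-→d3:-→d4:-→d5:-→d6:-→d7:-→d8:H2 -> H2
  add 0.0.0.0/0 -> H2 at depth 0
  add 123.0.0.0/12 -> H2 at depth 12
  add 167.215.224.112/28 -> H2 at depth 28
  lookup 195.91.253.199: bits 1 walk d0:H2→d1:- -> H2
  add 102.161.0.0/16 -> H2 at depth 16
  add 102.161.0.0/16 -> H1 at depth 16
  add 123.0.0.0/12 -> H0 at depth 12
  lookup 123.0.2.8: bits 011110110000 walk d0:H2→d1:-→d2:-→d3:-→d4:-→d5:-→d6:-→d7:-→d8:H2→d9:-→d10:-→d11:-→d12:H0 -> H0
  lookup 167.215.224.112: bits 1010011111010111111000000111 walk d0:H2→d1:-→d2:-→d3:-→d4:-→d5:-→d6:-→d7:-→d8:-→d9:-→d10:-→d11:H2→d12:-→d13:-→d14:-→d15:-→d16:-→d17:-→d18:-→d19:-→d20:-→d21:-→d22:-→d23:-→d24:-→d25:-→d26:-→d27:-→d28:H2 -> H2
  - 167.215.224.112/28 clear@28
  - 102.161.0.0/16 clear@16
  - 123.0.0.0/12 clear@12
  add 0.0.0.0/0 -> H0 at depth 0
  lookup 167.193.56.66: bits 10100111110 walk d0:H0→d1:-→d2:-→d3:-→d4:-→d5:-→d6:-→d7:-→d8:-→d9:-→d10:-→d11:H2 -> H2
  lookup 167.192.0.76: bits 10100111110 walk d0:H0→d1:-→d2:-→d3:-→d4:-→d5:-→d6:-→d7:-→d8:-→d9:-→d10:-→d11:H2 -> H2
  add 0.0.0.0/1 -> H0 at depth 1
  lookup 123.0.1.58: bits 011110110000 walk d0:H0→d1:H0→d2:-→d3:-→d4:-→d5:-→d6:-→d7:-→d8:H2→d9:-→d10:-→d11:-→d12:- -> H2
  add 0.0.0.0/0 -> H0 at depth 0
  add 123.0.0.0/10 -> H1 at depth 10
  lookup 167.192.3.130: bits 10100111110 walk d0:H0→d1:-→d2:-→d3:-→d4:-→d5:-→d6:-→d7:-→d8:-→d9:-→d10:-→d11:H2 -> H2
  - 167.192.0.0/11 clear@11
  lookup 123.0.0.1: bits 011110110000 walk d0:H0→d1:H0→d2:-→d3:-→d4:-→d5:-→d6:-→d7:-→d8:H2→d9:-→d10:H1→d11:-→d12:- -> H1

== LOOKUPS ==
["H2","H2","H2","H0","H2","H2","H2","H2","H2","H1"]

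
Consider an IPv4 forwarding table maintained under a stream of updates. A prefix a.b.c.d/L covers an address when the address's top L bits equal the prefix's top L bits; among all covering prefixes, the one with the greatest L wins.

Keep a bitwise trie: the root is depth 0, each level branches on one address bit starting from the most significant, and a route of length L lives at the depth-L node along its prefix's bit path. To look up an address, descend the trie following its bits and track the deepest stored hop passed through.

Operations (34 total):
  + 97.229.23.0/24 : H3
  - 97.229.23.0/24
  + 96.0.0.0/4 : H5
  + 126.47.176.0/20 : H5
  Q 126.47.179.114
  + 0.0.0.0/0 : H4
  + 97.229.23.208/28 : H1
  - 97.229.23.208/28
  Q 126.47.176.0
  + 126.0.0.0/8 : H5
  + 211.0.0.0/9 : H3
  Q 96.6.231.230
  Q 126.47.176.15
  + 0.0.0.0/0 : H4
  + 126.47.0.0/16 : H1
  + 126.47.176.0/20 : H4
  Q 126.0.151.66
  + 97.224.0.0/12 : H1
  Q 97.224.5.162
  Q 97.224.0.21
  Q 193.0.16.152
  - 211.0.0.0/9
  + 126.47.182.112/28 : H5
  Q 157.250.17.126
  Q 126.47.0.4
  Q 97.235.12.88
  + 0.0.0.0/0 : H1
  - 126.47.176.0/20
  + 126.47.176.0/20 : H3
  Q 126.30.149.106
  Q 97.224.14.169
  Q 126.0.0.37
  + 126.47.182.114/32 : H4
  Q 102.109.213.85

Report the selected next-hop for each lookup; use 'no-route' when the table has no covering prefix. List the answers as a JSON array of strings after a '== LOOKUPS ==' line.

Trace:
  add 97.229.23.0/24 -> H3 at depth 24
  del 97.229.23.0/24 (clear depth 24)
  add 96.0.0.0/4 -> H5 at depth 4
  add 126.47.176.0/20 -> H5 at depth 20
  lookup 126.47.179.114: bits 01111110001011111011 walk d0:-→d1:-→d2:-→d3:-→d4:-→d5:-→d6:-→d7:-→d8:-→d9:-→d10:-→d11:-→d12:-→d13:-→d14:-→d15:-→d16:-→d17:-→d18:-→d19:-→d20:H5 -> H5
  add 0.0.0.0/0 -> H4 at depth 0
  add 97.229.23.208/28 -> H1 at depth 28
  del 97.229.23.208/28 (clear depth 28)
  lookup 126.47.176.0: bits 01111110001011111011 walk d0:H4→d1:-→d2:-→d3:-→d4:-→d5:-→d6:-→d7:-→d8:-→d9:-→d10:-→d11:-→d12:-→d13:-→d14:-→d15:-→d16:-→d17:-→d18:-→d19:-→d20:H5 -> H5
  add 126.0.0.0/8 -> H5 at depth 8
  add 211.0.0.0/9 -> H3 at depth 9
  lookup 96.6.231.230: bits 0110000 walk d0:H4→d1:-→d2:-→d3:-→d4:H5→d5:-→d6:-→d7:- -> H5
  lookup 126.47.176.15: bits 01111110001011111011 walk d0:H4→d1:-→d2:-→d3:-→d4:-→d5:-→d6:-→d7:-→d8:H5→d9:-→d10:-→d11:-→d12:-→d13:-→d14:-→d15:-→d16:-→d17:-→d18:-→d19:-→d20:H5 -> H5
  add 0.0.0.0/0 -> H4 at depth 0
  add 126.47.0.0/16 -> H1 at depth 16
  add 126.47.176.0/20 -> H4 at depth 20
  lookup 126.0.151.66: bits 0111111000 walk d0:H4→d1:-→d2:-→d3:-→d4:-→d5:-→d6:-→d7:-→d8:H5→d9:-→d10:- -> H5
  add 97.224.0.0/12 -> H1 at depth 12
  lookup 97.224.5.162: bits 0110000111100 walk d0:H4→d1:-→d2:-→d3:-→d4:H5→d5:-→d6:-→d7:-→d8:-→d9:-→d10:-→d11:-→d12:H1→d13:- -> H1
  lookup 97.224.0.21: bits 0110000111100 walk d0:H4→d1:-→d2:-→d3:-→d4:H5→d5:-→d6:-→d7:-→d8:-→d9:-→d10:-→d11:-→d12:H1→d13:- -> H1
  lookup 193.0.16.152: bits 110 walk d0:H4→d1:-→d2:-→d3:- -> H4
  del 211.0.0.0/9 (clear depth 9)
  add 126.47.182.112/28 -> H5 at depth 28
  lookup 157.250.17.126: bits 1 walk d0:H4→d1:- -> H4
  lookup 126.47.0.4: bits 0111111000101111 walk d0:H4→d1:-→d2:-→d3:-→d4:-→d5:-→d6:-→d7:-→d8:H5→d9:-→d10:-→d11:-→d12:-→d13:-→d14:-→d15:-→d16:H1 -> H1
  lookup 97.235.12.88: bits 011000011110 walk d0:H4→d1:-→d2:-→d3:-→d4:H5→d5:-→d6:-→d7:-→d8:-→d9:-→d10:-→d11:-→d12:H1 -> H1
  add 0.0.0.0/0 -> H1 at depth 0
  del 126.47.176.0/20 (clear depth 20)
  add 126.47.176.0/20 -> H3 at depth 20
  lookup 126.30.149.106: bits 0111111000 walk d0:H1→d1:-→d2:-→d3:-→d4:-→d5:-→d6:-→d7:-→d8:H5→d9:-→d10:- -> H5
  lookup 97.224.14.169: bits 0110000111100 walk d0:H1→d1:-→d2:-→d3:-→d4:H5→d5:-→d6:-→d7:-→d8:-→d9:-→d10:-→d11:-→d12:H1→d13:- -> H1
  lookup 126.0.0.37: bits 0111111000 walk d0:H1→d1:-→d2:-→d3:-→d4:-→d5:-→d6:-→d7:-→d8:H5→d9:-→d10:- -> H5
  add 126.47.182.114/32 -> H4 at depth 32
  lookup 102.109.213.85: bits 01100 walk d0:H1→d1:-→d2:-→d3:-→d4:H5→d5:- -> H5

== LOOKUPS ==
["H5","H5","H5","H5","H5","H1","H1","H4","H4","H1","H1","H5","H1","H5","H5"]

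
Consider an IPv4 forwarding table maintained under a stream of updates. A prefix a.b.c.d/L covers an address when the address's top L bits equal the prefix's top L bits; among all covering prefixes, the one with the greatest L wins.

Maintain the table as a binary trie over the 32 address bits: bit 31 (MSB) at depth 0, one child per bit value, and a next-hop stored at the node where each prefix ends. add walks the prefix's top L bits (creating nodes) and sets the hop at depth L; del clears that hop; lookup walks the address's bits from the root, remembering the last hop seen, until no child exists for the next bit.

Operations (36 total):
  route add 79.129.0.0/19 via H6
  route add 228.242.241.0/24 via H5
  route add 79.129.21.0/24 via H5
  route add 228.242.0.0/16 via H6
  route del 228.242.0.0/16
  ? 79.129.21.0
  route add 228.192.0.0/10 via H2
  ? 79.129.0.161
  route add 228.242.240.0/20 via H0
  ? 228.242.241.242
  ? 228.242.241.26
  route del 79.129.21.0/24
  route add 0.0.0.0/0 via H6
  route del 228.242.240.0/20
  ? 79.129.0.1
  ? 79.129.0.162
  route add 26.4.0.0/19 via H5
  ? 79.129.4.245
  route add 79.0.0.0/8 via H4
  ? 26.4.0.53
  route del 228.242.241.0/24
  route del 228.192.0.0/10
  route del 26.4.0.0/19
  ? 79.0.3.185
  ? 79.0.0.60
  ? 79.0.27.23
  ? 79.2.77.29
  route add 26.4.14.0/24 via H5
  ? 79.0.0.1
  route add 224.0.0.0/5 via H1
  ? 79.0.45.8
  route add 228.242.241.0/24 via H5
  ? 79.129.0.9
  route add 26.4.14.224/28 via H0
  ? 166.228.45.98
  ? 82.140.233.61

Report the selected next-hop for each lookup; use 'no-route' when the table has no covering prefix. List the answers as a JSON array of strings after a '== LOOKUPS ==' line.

Apply in order:
  + 79.129.0.0/19 (H6) depth=19
  + 228.242.241.0/24 (H5) depth=24
  + 79.129.21.0/24 (H5) depth=24
  + 228.242.0.0/16 (H6) depth=16
  del 228.242.0.0/16 (clear depth 16)
  Q 79.129.21.0: descend 010011111000000100010101 ; hops seen [H6,H5] ; pick H5
  + 228.192.0.0/10 (H2) depth=10
  Q 79.129.0.161: descend 0100111110000001000 ; hops seen [H6] ; pick H6
  + 228.242.240.0/20 (H0) depth=20
  Q 228.242.241.242: descend 111001001111001011110001 ; hops seen [H2,H0,H5] ; pick H5
  Q 228.242.241.26: descend 111001001111001011110001 ; hops seen [H2,H0,H5] ; pick H5
  del 79.129.21.0/24 (clear depth 24)
  + 0.0.0.0/0 (H6) depth=0
  del 228.242.240.0/20 (clear depth 20)
  Q 79.129.0.1: descend 0100111110000001000 ; hops seen [H6,H6] ; pick H6
  Q 79.129.0.162: descend 0100111110000001000 ; hops seen [H6,H6] ; pick H6
  + 26.4.0.0/19 (H5) depth=19
  Q 79.129.4.245: descend 0100111110000001000 ; hops seen [H6,H6] ; pick H6
  + 79.0.0.0/8 (H4) depth=8
  Q 26.4.0.53: descend 0001101000000100000 ; hops seen [H6,H5] ; pick H5
  del 228.242.241.0/24 (clear depth 24)
  del 228.192.0.0/10 (clear depth 10)
  del 26.4.0.0/19 (clear depth 19)
  Q 79.0.3.185: descend 01001111 ; hops seen [H6,H4] ; pick H4
  Q 79.0.0.60: descend 01001111 ; hops seen [H6,H4] ; pick H4
  Q 79.0.27.23: descend 01001111 ; hops seen [H6,H4] ; pick H4
  Q 79.2.77.29: descend 01001111 ; hops seen [H6,H4] ; pick H4
  + 26.4.14.0/24 (H5) depth=24
  Q 79.0.0.1: descend 01001111 ; hops seen [H6,H4] ; pick H4
  + 224.0.0.0/5 (H1) depth=5
  Q 79.0.45.8: descend 01001111 ; hops seen [H6,H4] ; pick H4
  + 228.242.241.0/24 (H5) depth=24
  Q 79.129.0.9: descend 0100111110000001000 ; hops seen [H6,H4,H6] ; pick H6
  + 26.4.14.224/28 (H0) depth=28
  Q 166.228.45.98: descend 1 ; hops seen [H6] ; pick H6
  Q 82.140.233.61: descend 010 ; hops seen [H6] ; pick H6

== LOOKUPS ==
["H5","H6","H5","H5","H6","H6","H6","H5","H4","H4","H4","H4","H4","H4","H6","H6","H6"]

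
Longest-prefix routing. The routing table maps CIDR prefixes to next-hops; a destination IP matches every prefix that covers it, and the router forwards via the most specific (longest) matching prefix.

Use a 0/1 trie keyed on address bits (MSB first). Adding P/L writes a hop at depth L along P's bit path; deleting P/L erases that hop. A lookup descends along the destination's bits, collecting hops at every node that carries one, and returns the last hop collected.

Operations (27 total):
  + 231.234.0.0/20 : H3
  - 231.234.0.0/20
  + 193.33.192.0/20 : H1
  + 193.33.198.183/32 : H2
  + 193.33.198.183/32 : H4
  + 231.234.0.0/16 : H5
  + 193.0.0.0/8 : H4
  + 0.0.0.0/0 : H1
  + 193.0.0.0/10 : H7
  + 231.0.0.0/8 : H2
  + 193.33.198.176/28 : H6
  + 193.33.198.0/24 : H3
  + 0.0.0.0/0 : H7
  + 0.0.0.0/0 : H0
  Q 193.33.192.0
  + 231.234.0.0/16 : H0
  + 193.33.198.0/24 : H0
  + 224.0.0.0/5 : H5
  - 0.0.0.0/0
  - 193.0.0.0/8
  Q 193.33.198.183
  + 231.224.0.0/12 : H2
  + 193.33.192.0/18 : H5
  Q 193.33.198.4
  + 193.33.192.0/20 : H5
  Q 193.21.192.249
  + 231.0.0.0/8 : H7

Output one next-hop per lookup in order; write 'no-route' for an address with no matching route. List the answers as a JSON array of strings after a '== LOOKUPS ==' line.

Apply in order:
  add 231.234.0.0/20 -> H3 at depth 20
  - 231.234.0.0/20 clear@20
  add 193.33.192.0/20 -> H1 at depth 20
  add 193.33.198.183/32 -> H2 at depth 32
  add 193.33.198.183/32 -> H4 at depth 32
  add 231.234.0.0/16 -> H5 at depth 16
  add 193.0.0.0/8 -> H4 at depth 8
  add 0.0.0.0/0 -> H1 at depth 0
  add 193.0.0.0/10 -> H7 at depth 10
  add 231.0.0.0/8 -> H2 at depth 8
  add 193.33.198.176/28 -> H6 at depth 28
  add 193.33.198.0/24 -> H3 at depth 24
  add 0.0.0.0/0 -> H7 at depth 0
  add 0.0.0.0/0 -> H0 at depth 0
  ? 193.33.192.0  path d0:H0→d1:-→d2:-→d3:-→d4:-→d5:-→d6:-→d7:-→d8:H4→d9:-→d10:H7→d11:-→d12:-→d13:-→d14:-→d15:-→d16:-→d17:-→d18:-→d19:-→d20:H1→d21:-  best=H1
  add 231.234.0.0/16 -> H0 at depth 16
  add 193.33.198.0/24 -> H0 at depth 24
  add 224.0.0.0/5 -> H5 at depth 5
  - 0.0.0.0/0 clear@0
  - 193.0.0.0/8 clear@8
  ? 193.33.198.183  path d0:-→d1:-→d2:-→d3:-→d4:-→d5:-→d6:-→d7:-→d8:-→d9:-→d10:H7→d11:-→d12:-→d13:-→d14:-→d15:-→d16:-→d17:-→d18:-→d19:-→d20:H1→d21:-→d22:-→d23:-→d24:H0→d25:-→d26:-→d27:-→d28:H6→d29:-→d30:-→d31:-→d32:H4  best=H4
  add 231.224.0.0/12 -> H2 at depth 12
  add 193.33.192.0/18 -> H5 at depth 18
  ? 193.33.198.4  path d0:-→d1:-→d2:-→d3:-→d4:-→d5:-→d6:-→d7:-→d8:-→d9:-→d10:H7→d11:-→d12:-→d13:-→d14:-→d15:-→d16:-→d17:-→d18:H5→d19:-→d20:H1→d21:-→d22:-→d23:-→d24:H0  best=H0
  add 193.33.192.0/20 -> H5 at depth 20
  ? 193.21.192.249  path d0:-→d1:-→d2:-→d3:-→d4:-→d5:-→d6:-→d7:-→d8:-→d9:-→d10:H7  best=H7
  add 231.0.0.0/8 -> H7 at depth 8

== LOOKUPS ==
["H1","H4","H0","H7"]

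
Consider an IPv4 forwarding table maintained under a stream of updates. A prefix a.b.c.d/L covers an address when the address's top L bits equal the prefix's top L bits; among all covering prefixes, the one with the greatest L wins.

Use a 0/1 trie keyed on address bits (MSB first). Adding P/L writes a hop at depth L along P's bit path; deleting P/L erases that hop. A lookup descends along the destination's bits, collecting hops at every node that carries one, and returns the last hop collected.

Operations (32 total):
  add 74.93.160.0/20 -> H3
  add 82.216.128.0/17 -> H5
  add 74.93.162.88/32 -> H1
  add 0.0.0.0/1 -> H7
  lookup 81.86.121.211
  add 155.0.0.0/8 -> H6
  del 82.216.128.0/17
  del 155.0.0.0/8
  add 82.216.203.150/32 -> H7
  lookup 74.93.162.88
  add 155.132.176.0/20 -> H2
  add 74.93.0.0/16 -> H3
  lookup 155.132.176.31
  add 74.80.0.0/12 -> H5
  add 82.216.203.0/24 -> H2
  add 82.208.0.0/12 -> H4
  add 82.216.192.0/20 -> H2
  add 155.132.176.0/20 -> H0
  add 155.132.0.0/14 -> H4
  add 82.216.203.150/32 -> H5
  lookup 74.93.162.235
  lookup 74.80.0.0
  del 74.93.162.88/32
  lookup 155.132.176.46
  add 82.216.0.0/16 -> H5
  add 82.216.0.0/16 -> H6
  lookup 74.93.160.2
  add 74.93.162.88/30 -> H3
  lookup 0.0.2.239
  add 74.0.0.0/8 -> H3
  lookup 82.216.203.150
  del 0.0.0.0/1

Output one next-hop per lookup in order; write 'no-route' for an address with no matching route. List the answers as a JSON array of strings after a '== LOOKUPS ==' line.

Process each operation:
  + 74.93.160.0/20 (H3) depth=20
  + 82.216.128.0/17 (H5) depth=17
  + 74.93.162.88/32 (H1) depth=32
  + 0.0.0.0/1 (H7) depth=1
  lookup 81.86.121.211: bits 010100 walk d0:-→d1:H7→d2:-→d3:-→d4:-→d5:-→d6:- -> H7
  + 155.0.0.0/8 (H6) depth=8
  - 82.216.128.0/17 clear@17
  - 155.0.0.0/8 clear@8
  + 82.216.203.150/32 (H7) depth=32
  lookup 74.93.162.88: bits 01001010010111011010001001011000 walk d0:-→d1:H7→d2:-→d3:-→d4:-→d5:-→d6:-→d7:-→d8:-→d9:-→d10:-→d11:-→d12:-→d13:-→d14:-→d15:-→d16:-→d17:-→d18:-→d19:-→d20:H3→d21:-→d22:-→d23:-→d24:-→d25:-→d26:-→d27:-→d28:-→d29:-→d30:-→d31:-→d32:H1 -> H1
  + 155.132.176.0/20 (H2) depth=20
  + 74.93.0.0/16 (H3) depth=16
  lookup 155.132.176.31: bits 10011011100001001011 walk d0:-→d1:-→d2:-→d3:-→d4:-→d5:-→d6:-→d7:-→d8:-→d9:-→d10:-→d11:-→d12:-→d13:-→d14:-→d15:-→d16:-→d17:-→d18:-→d19:-→d20:H2 -> H2
  + 74.80.0.0/12 (H5) depth=12
  + 82.216.203.0/24 (H2) depth=24
  + 82.208.0.0/12 (H4) depth=12
  + 82.216.192.0/20 (H2) depth=20
  + 155.132.176.0/20 (H0) depth=20
  + 155.132.0.0/14 (H4) depth=14
  + 82.216.203.150/32 (H5) depth=32
  lookup 74.93.162.235: bits 010010100101110110100010 walk d0:-→d1:H7→d2:-→d3:-→d4:-→d5:-→d6:-→d7:-→d8:-→d9:-→d10:-→d11:-→d12:H5→d13:-→d14:-→d15:-→d16:H3→d17:-→d18:-→d19:-→d20:H3→d21:-→d22:-→d23:-→d24:- -> H3
  lookup 74.80.0.0: bits 010010100101 walk d0:-→d1:H7→d2:-→d3:-→d4:-→d5:-→d6:-→d7:-→d8:-→d9:-→d10:-→d11:-→d12:H5 -> H5
  - 74.93.162.88/32 clear@32
  lookup 155.132.176.46: bits 10011011100001001011 walk d0:-→d1:-→d2:-→d3:-→d4:-→d5:-→d6:-→d7:-→d8:-→d9:-→d10:-→d11:-→d12:-→d13:-→d14:H4→d15:-→d16:-→d17:-→d18:-→d19:-→d20:H0 -> H0
  + 82.216.0.0/16 (H5) depth=16
  + 82.216.0.0/16 (H6) depth=16
  lookup 74.93.160.2: bits 0100101001011101101000 walk d0:-→d1:H7→d2:-→d3:-→d4:-→d5:-→d6:-→d7:-→d8:-→d9:-→d10:-→d11:-→d12:H5→d13:-→d14:-→d15:-→d16:H3→d17:-→d18:-→d19:-→d20:H3→d21:-→d22:- -> H3
  + 74.93.162.88/30 (H3) depth=30
  lookup 0.0.2.239: bits 0 walk d0:-→d1:H7 -> H7
  + 74.0.0.0/8 (H3) depth=8
  lookup 82.216.203.150: bits 01010010110110001100101110010110 walk d0:-→d1:H7→d2:-→d3:-→d4:-→d5:-→d6:-→d7:-→d8:-→d9:-→d10:-→d11:-→d12:H4→d13:-→d14:-→d15:-→d16:H6→d17:-→d18:-→d19:-→d20:H2→d21:-→d22:-→d23:-→d24:H2→d25:-→d26:-→d27:-→d28:-→d29:-→d30:-→d31:-→d32:H5 -> H5
  - 0.0.0.0/1 clear@1

== LOOKUPS ==
["H7","H1","H2","H3","H5","H0","H3","H7","H5"]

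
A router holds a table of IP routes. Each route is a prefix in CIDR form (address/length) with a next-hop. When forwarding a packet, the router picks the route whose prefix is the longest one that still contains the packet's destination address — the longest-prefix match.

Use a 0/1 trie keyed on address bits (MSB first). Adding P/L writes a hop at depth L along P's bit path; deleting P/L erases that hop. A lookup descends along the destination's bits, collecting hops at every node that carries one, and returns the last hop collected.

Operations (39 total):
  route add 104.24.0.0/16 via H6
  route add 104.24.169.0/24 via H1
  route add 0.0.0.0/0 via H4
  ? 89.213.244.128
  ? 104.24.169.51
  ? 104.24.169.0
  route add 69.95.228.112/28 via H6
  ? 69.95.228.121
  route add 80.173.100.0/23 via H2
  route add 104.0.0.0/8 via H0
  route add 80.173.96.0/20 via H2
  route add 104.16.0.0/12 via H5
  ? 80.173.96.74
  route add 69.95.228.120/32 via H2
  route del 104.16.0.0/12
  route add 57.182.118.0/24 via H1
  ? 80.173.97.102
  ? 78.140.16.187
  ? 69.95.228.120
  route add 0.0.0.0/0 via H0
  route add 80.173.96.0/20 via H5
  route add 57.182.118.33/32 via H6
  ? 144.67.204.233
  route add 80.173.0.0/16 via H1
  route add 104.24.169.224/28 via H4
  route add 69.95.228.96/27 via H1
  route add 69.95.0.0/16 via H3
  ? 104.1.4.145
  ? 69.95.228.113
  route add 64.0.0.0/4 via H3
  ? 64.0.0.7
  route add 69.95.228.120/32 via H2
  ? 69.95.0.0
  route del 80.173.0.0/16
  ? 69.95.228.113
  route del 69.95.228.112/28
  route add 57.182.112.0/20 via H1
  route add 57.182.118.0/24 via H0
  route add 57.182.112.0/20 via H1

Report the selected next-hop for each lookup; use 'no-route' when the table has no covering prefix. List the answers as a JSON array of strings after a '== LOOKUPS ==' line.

Trace:
  + 104.24.0.0/16 (H6) depth=16
  + 104.24.169.0/24 (H1) depth=24
  + 0.0.0.0/0 (H4) depth=0
  Q 89.213.244.128: descend 01 ; hops seen [H4] ; pick H4
  Q 104.24.169.51: descend 011010000001100010101001 ; hops seen [H4,H6,H1] ; pick H1
  Q 104.24.169.0: descend 011010000001100010101001 ; hops seen [H4,H6,H1] ; pick H1
  + 69.95.228.112/28 (H6) depth=28
  Q 69.95.228.121: descend 0100010101011111111001000111 ; hops seen [H4,H6] ; pick H6
  + 80.173.100.0/23 (H2) depth=23
  + 104.0.0.0/8 (H0) depth=8
  + 80.173.96.0/20 (H2) depth=20
  + 104.16.0.0/12 (H5) depth=12
  Q 80.173.96.74: descend 010100001010110101100 ; hops seen [H4,H2] ; pick H2
  + 69.95.228.120/32 (H2) depth=32
  - 104.16.0.0/12 clear@12
  + 57.182.118.0/24 (H1) depth=24
  Q 80.173.97.102: descend 010100001010110101100 ; hops seen [H4,H2] ; pick H2
  Q 78.140.16.187: descend 0100 ; hops seen [H4] ; pick H4
  Q 69.95.228.120: descend 01000101010111111110010001111000 ; hops seen [H4,H6,H2] ; pick H2
  + 0.0.0.0/0 (H0) depth=0
  + 80.173.96.0/20 (H5) depth=20
  + 57.182.118.33/32 (H6) depth=32
  Q 144.67.204.233: descend ε ; hops seen [H0] ; pick H0
  + 80.173.0.0/16 (H1) depth=16
  + 104.24.169.224/28 (H4) depth=28
  + 69.95.228.96/27 (H1) depth=27
  + 69.95.0.0/16 (H3) depth=16
  Q 104.1.4.145: descend 01101000000 ; hops seen [H0,H0] ; pick H0
  Q 69.95.228.113: descend 0100010101011111111001000111 ; hops seen [H0,H3,H1,H6] ; pick H6
  + 64.0.0.0/4 (H3) depth=4
  Q 64.0.0.7: descend 01000 ; hops seen [H0,H3] ; pick H3
  + 69.95.228.120/32 (H2) depth=32
  Q 69.95.0.0: descend 0100010101011111 ; hops seen [H0,H3,H3] ; pick H3
  - 80.173.0.0/16 clear@16
  Q 69.95.228.113: descend 0100010101011111111001000111 ; hops seen [H0,H3,H3,H1,H6] ; pick H6
  - 69.95.228.112/28 clear@28
  + 57.182.112.0/20 (H1) depth=20
  + 57.182.118.0/24 (H0) depth=24
  + 57.182.112.0/20 (H1) depth=20

== LOOKUPS ==
["H4","H1","H1","H6","H2","H2","H4","H2","H0","H0","H6","H3","H3","H6"]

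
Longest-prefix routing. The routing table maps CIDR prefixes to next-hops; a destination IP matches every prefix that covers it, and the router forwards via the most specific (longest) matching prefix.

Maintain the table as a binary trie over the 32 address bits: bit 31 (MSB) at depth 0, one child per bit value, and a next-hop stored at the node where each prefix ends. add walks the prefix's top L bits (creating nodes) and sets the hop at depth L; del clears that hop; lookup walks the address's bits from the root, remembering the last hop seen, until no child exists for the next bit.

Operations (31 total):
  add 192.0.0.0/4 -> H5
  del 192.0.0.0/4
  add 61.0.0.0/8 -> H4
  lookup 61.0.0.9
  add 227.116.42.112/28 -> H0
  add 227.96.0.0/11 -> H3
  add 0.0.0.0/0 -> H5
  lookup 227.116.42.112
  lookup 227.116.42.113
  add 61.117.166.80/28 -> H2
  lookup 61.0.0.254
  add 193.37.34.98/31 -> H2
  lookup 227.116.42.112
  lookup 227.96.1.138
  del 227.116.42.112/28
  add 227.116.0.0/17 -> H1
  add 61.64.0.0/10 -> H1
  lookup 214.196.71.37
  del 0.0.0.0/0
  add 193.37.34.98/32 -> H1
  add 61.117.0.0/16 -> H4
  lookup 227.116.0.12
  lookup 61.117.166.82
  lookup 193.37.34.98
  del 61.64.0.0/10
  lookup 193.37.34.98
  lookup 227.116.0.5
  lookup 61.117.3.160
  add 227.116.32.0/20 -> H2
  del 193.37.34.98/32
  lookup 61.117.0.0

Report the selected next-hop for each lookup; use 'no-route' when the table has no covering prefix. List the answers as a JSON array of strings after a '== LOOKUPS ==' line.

Trace:
  add 192.0.0.0/4 -> H5 at depth 4
  del 192.0.0.0/4 (clear depth 4)
  add 61.0.0.0/8 -> H4 at depth 8
  ? 61.0.0.9  path d0:-→d1:-→d2:-→d3:-→d4:-→d5:-→d6:-→d7:-→d8:H4  best=H4
  add 227.116.42.112/28 -> H0 at depth 28
  add 227.96.0.0/11 -> H3 at depth 11
  add 0.0.0.0/0 -> H5 at depth 0
  ? 227.116.42.112  path d0:H5→d1:-→d2:-→d3:-→d4:-→d5:-→d6:-→d7:-→d8:-→d9:-→d10:-→d11:H3→d12:-→d13:-→d14:-→d15:-→d16:-→d17:-→d18:-→d19:-→d20:-→d21:-→d22:-→d23:-→d24:-→d25:-→d26:-→d27:-→d28:H0  best=H0
  ? 227.116.42.113  path d0:H5→d1:-→d2:-→d3:-→d4:-→d5:-→d6:-→d7:-→d8:-→d9:-→d10:-→d11:H3→d12:-→d13:-→d14:-→d15:-→d16:-→d17:-→d18:-→d19:-→d20:-→d21:-→d22:-→d23:-→d24:-→d25:-→d26:-→d27:-→d28:H0  best=H0
  add 61.117.166.80/28 -> H2 at depth 28
  ? 61.0.0.254  path d0:H5→d1:-→d2:-→d3:-→d4:-→d5:-→d6:-→d7:-→d8:H4→d9:-  best=H4
  add 193.37.34.98/31 -> H2 at depth 31
  ? 227.116.42.112  path d0:H5→d1:-→d2:-→d3:-→d4:-→d5:-→d6:-→d7:-→d8:-→d9:-→d10:-→d11:H3→d12:-→d13:-→d14:-→d15:-→d16:-→d17:-→d18:-→d19:-→d20:-→d21:-→d22:-→d23:-→d24:-→d25:-→d26:-→d27:-→d28:H0  best=H0
  ? 227.96.1.138  path d0:H5→d1:-→d2:-→d3:-→d4:-→d5:-→d6:-→d7:-→d8:-→d9:-→d10:-→d11:H3  best=H3
  del 227.116.42.112/28 (clear depth 28)
  add 227.116.0.0/17 -> H1 at depth 17
  add 61.64.0.0/10 -> H1 at depth 10
  ? 214.196.71.37  path d0:H5→d1:-→d2:-→d3:-  best=H5
  del 0.0.0.0/0 (clear depth 0)
  add 193.37.34.98/32 -> H1 at depth 32
  add 61.117.0.0/16 -> H4 at depth 16
  ? 227.116.0.12  path d0:-→d1:-→d2:-→d3:-→d4:-→d5:-→d6:-→d7:-→d8:-→d9:-→d10:-→d11:H3→d12:-→d13:-→d14:-→d15:-→d16:-→d17:H1→d18:-  best=H1
  ? 61.117.166.82  path d0:-→d1:-→d2:-→d3:-→d4:-→d5:-→d6:-→d7:-→d8:H4→d9:-→d10:H1→d11:-→d12:-→d13:-→d14:-→d15:-→d16:H4→d17:-→d18:-→d19:-→d20:-→d21:-→d22:-→d23:-→d24:-→d25:-→d26:-→d27:-→d28:H2  best=H2
  ? 193.37.34.98  path d0:-→d1:-→d2:-→d3:-→d4:-→d5:-→d6:-→d7:-→d8:-→d9:-→d10:-→d11:-→d12:-→d13:-→d14:-→d15:-→d16:-→d17:-→d18:-→d19:-→d20:-→d21:-→d22:-→d23:-→d24:-→d25:-→d26:-→d27:-→d28:-→d29:-→d30:-→d31:H2→d32:H1  best=H1
  del 61.64.0.0/10 (clear depth 10)
  ? 193.37.34.98  path d0:-→d1:-→d2:-→d3:-→d4:-→d5:-→d6:-→d7:-→d8:-→d9:-→d10:-→d11:-→d12:-→d13:-→d14:-→d15:-→d16:-→d17:-→d18:-→d19:-→d20:-→d21:-→d22:-→d23:-→d24:-→d25:-→d26:-→d27:-→d28:-→d29:-→d30:-→d31:H2→d32:H1  best=H1
  ? 227.116.0.5  path d0:-→d1:-→d2:-→d3:-→d4:-→d5:-→d6:-→d7:-→d8:-→d9:-→d10:-→d11:H3→d12:-→d13:-→d14:-→d15:-→d16:-→d17:H1→d18:-  best=H1
  ? 61.117.3.160  path d0:-→d1:-→d2:-→d3:-→d4:-→d5:-→d6:-→d7:-→d8:H4→d9:-→d10:-→d11:-→d12:-→d13:-→d14:-→d15:-→d16:H4  best=H4
  add 227.116.32.0/20 -> H2 at depth 20
  del 193.37.34.98/32 (clear depth 32)
  ? 61.117.0.0  path d0:-→d1:-→d2:-→d3:-→d4:-→d5:-→d6:-→d7:-→d8:H4→d9:-→d10:-→d11:-→d12:-→d13:-→d14:-→d15:-→d16:H4  best=H4

== LOOKUPS ==
["H4","H0","H0","H4","H0","H3","H5","H1","H2","H1","H1","H1","H4","H4"]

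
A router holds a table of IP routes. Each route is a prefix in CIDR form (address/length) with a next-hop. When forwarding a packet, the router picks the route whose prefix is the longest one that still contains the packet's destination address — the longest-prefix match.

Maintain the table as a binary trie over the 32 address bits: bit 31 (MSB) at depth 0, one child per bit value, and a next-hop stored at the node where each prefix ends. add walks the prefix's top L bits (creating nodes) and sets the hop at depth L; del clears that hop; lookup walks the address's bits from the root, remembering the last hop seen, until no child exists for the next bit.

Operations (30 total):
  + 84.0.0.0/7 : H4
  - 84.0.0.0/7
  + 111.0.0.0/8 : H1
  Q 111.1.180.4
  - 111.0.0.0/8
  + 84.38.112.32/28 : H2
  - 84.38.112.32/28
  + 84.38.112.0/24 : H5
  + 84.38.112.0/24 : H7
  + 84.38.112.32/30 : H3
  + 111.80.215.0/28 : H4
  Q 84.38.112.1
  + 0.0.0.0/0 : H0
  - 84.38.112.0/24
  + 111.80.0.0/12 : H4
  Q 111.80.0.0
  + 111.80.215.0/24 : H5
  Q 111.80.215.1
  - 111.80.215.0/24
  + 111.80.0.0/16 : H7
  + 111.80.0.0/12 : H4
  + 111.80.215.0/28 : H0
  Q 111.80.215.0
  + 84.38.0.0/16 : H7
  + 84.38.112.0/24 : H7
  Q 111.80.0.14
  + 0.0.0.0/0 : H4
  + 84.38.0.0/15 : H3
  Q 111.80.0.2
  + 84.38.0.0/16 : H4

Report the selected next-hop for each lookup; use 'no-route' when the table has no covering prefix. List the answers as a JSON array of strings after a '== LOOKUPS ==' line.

Trace:
  + 84.0.0.0/7 (H4) depth=7
  del 84.0.0.0/7 (clear depth 7)
  + 111.0.0.0/8 (H1) depth=8
  lookup 111.1.180.4: bits 01101111 walk d0:-→d1:-→d2:-→d3:-→d4:-→d5:-→d6:-→d7:-→d8:H1 -> H1
  del 111.0.0.0/8 (clear depth 8)
  + 84.38.112.32/28 (H2) depth=28
  del 84.38.112.32/28 (clear depth 28)
  + 84.38.112.0/24 (H5) depth=24
  + 84.38.112.0/24 (H7) depth=24
  + 84.38.112.32/30 (H3) depth=30
  + 111.80.215.0/28 (H4) depth=28
  lookup 84.38.112.1: bits 01010100001001100111000000 walk d0:-→d1:-→d2:-→d3:-→d4:-→d5:-→d6:-→d7:-→d8:-→d9:-→d10:-→d11:-→d12:-→d13:-→d14:-→d15:-→d16:-→d17:-→d18:-→d19:-→d20:-→d21:-→d22:-→d23:-→d24:H7→d25:-→d26:- -> H7
  + 0.0.0.0/0 (H0) depth=0
  del 84.38.112.0/24 (clear depth 24)
  + 111.80.0.0/12 (H4) depth=12
  lookup 111.80.0.0: bits 0110111101010000 walk d0:H0→d1:-→d2:-→d3:-→d4:-→d5:-→d6:-→d7:-→d8:-→d9:-→d10:-→d11:-→d12:H4→d13:-→d14:-→d15:-→d16:- -> H4
  + 111.80.215.0/24 (H5) depth=24
  lookup 111.80.215.1: bits 0110111101010000110101110000 walk d0:H0→d1:-→d2:-→d3:-→d4:-→d5:-→d6:-→d7:-→d8:-→d9:-→d10:-→d11:-→d12:H4→d13:-→d14:-→d15:-→d16:-→d17:-→d18:-→d19:-→d20:-→d21:-→d22:-→d23:-→d24:H5→d25:-→d26:-→d27:-→d28:H4 -> H4
  del 111.80.215.0/24 (clear depth 24)
  + 111.80.0.0/16 (H7) depth=16
  + 111.80.0.0/12 (H4) depth=12
  + 111.80.215.0/28 (H0) depth=28
  lookup 111.80.215.0: bits 0110111101010000110101110000 walk d0:H0→d1:-→d2:-→d3:-→d4:-→d5:-→d6:-→d7:-→d8:-→d9:-→d10:-→d11:-→d12:H4→d13:-→d14:-→d15:-→d16:H7→d17:-→d18:-→d19:-→d20:-→d21:-→d22:-→d23:-→d24:-→d25:-→d26:-→d27:-→d28:H0 -> H0
  + 84.38.0.0/16 (H7) depth=16
  + 84.38.112.0/24 (H7) depth=24
  lookup 111.80.0.14: bits 0110111101010000 walk d0:H0→d1:-→d2:-→d3:-→d4:-→d5:-→d6:-→d7:-→d8:-→d9:-→d10:-→d11:-→d12:H4→d13:-→d14:-→d15:-→d16:H7 -> H7
  + 0.0.0.0/0 (H4) depth=0
  + 84.38.0.0/15 (H3) depth=15
  lookup 111.80.0.2: bits 0110111101010000 walk d0:H4→d1:-→d2:-→d3:-→d4:-→d5:-→d6:-→d7:-→d8:-→d9:-→d10:-→d11:-→d12:H4→d13:-→d14:-→d15:-→d16:H7 -> H7
  + 84.38.0.0/16 (H4) depth=16

== LOOKUPS ==
["H1","H7","H4","H4","H0","H7","H7"]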